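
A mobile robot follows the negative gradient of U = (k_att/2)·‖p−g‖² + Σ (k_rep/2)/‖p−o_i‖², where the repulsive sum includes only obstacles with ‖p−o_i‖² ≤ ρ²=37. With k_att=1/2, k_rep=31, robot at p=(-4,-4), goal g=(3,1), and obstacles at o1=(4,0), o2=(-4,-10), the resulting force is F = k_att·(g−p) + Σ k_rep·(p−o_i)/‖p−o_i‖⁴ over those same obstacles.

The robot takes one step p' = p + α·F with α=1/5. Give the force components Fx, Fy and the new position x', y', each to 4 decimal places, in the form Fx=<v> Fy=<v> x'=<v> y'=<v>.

Fx=3.5000 Fy=2.6435 x'=-3.3000 y'=-3.4713

F_att = 1/2·(g−p) = 1/2·(7,5) = (3.5000,2.5000)
o1: d²=80 > ρ²=37 → inactive
o2: d²=36 ≤ ρ²=37; F_rep = 31·(0,6)/36² = (0.0000,0.1435)
F = F_att + ΣF_rep = (3.5000,2.6435)
p' = p + 1/5·F = (-3.3000,-3.4713)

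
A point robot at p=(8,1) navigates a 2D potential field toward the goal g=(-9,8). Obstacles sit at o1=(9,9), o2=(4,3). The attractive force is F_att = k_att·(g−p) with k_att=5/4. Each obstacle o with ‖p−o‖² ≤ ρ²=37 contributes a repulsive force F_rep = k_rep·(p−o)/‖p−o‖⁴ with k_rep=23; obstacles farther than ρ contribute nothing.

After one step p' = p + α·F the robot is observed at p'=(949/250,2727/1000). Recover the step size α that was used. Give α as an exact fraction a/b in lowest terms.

α = 1/5

F_att = 5/4·(g−p) = 5/4·(-17,7) = (-21.2500,8.7500)
o1: d²=65 > ρ²=37 → inactive
o2: d²=20 ≤ ρ²=37; F_rep = 23·(4,-2)/20² = (0.2300,-0.1150)
F = F_att + ΣF_rep = (-21.0200,8.6350)
Δp = p'−p = (-4.2040,1.7270); α = Δx/Fx = (-1051/250) / (-1051/50) = 1/5
check: Δy/Fy = (1727/1000) / (1727/200) = 1/5 ✓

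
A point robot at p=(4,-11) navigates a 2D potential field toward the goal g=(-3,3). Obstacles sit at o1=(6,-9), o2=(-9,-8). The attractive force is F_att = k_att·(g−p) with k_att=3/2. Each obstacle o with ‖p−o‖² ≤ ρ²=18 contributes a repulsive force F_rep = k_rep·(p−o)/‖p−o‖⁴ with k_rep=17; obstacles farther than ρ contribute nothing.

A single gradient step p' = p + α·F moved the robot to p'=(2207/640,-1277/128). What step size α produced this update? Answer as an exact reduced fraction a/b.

F_att = 3/2·(g−p) = 3/2·(-7,14) = (-10.5000,21.0000)
o1: d²=8 ≤ ρ²=18; F_rep = 17·(-2,-2)/8² = (-0.5312,-0.5312)
o2: d²=178 > ρ²=18 → inactive
F = F_att + ΣF_rep = (-11.0312,20.4688)
Δp = p'−p = (-0.5516,1.0234); α = Δx/Fx = (-353/640) / (-353/32) = 1/20
check: Δy/Fy = (131/128) / (655/32) = 1/20 ✓

α = 1/20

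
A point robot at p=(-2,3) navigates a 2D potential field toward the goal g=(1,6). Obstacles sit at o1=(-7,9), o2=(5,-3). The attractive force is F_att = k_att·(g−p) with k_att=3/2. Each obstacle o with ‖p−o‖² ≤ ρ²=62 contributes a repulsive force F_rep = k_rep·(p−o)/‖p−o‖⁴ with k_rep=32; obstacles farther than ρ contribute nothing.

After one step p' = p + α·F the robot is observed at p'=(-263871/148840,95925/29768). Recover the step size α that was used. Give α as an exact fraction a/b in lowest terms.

F_att = 3/2·(g−p) = 3/2·(3,3) = (4.5000,4.5000)
o1: d²=61 ≤ ρ²=62; F_rep = 32·(5,-6)/61² = (0.0430,-0.0516)
o2: d²=85 > ρ²=62 → inactive
F = F_att + ΣF_rep = (4.5430,4.4484)
Δp = p'−p = (0.2271,0.2224); α = Δx/Fx = (33809/148840) / (33809/7442) = 1/20
check: Δy/Fy = (6621/29768) / (33105/7442) = 1/20 ✓

α = 1/20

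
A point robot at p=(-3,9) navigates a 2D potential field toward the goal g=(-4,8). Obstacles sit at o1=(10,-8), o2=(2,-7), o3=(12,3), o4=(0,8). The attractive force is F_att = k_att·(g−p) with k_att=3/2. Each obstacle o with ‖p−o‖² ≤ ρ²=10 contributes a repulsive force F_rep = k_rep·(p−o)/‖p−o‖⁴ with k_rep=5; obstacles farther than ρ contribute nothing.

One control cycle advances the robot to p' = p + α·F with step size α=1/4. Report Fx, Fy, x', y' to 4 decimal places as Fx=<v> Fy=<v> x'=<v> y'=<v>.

F_att = 3/2·(g−p) = 3/2·(-1,-1) = (-1.5000,-1.5000)
o1: d²=458 > ρ²=10 → inactive
o2: d²=281 > ρ²=10 → inactive
o3: d²=261 > ρ²=10 → inactive
o4: d²=10 ≤ ρ²=10; F_rep = 5·(-3,1)/10² = (-0.1500,0.0500)
F = F_att + ΣF_rep = (-1.6500,-1.4500)
p' = p + 1/4·F = (-3.4125,8.6375)

Fx=-1.6500 Fy=-1.4500 x'=-3.4125 y'=8.6375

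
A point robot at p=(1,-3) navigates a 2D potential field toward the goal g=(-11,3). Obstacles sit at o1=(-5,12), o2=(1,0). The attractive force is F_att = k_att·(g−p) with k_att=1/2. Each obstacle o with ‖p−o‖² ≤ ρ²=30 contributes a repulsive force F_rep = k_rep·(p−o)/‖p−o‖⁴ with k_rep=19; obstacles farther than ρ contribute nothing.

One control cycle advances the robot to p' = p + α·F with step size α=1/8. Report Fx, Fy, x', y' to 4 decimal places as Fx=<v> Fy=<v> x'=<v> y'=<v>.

F_att = 1/2·(g−p) = 1/2·(-12,6) = (-6.0000,3.0000)
o1: d²=261 > ρ²=30 → inactive
o2: d²=9 ≤ ρ²=30; F_rep = 19·(0,-3)/9² = (0.0000,-0.7037)
F = F_att + ΣF_rep = (-6.0000,2.2963)
p' = p + 1/8·F = (0.2500,-2.7130)

Fx=-6.0000 Fy=2.2963 x'=0.2500 y'=-2.7130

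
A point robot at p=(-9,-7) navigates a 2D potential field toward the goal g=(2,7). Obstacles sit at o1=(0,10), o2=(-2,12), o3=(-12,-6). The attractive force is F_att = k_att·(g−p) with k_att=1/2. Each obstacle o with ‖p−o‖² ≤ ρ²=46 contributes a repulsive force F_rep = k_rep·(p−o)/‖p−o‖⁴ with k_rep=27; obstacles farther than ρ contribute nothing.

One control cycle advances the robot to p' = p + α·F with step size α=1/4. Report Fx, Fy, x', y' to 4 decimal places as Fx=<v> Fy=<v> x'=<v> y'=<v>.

Fx=6.3100 Fy=6.7300 x'=-7.4225 y'=-5.3175

F_att = 1/2·(g−p) = 1/2·(11,14) = (5.5000,7.0000)
o1: d²=370 > ρ²=46 → inactive
o2: d²=410 > ρ²=46 → inactive
o3: d²=10 ≤ ρ²=46; F_rep = 27·(3,-1)/10² = (0.8100,-0.2700)
F = F_att + ΣF_rep = (6.3100,6.7300)
p' = p + 1/4·F = (-7.4225,-5.3175)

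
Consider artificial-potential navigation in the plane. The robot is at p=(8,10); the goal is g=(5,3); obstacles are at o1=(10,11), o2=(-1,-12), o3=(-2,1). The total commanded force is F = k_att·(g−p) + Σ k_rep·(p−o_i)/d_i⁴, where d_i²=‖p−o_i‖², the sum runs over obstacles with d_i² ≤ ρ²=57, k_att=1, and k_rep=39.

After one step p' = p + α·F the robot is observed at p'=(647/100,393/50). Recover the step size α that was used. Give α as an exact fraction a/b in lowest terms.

F_att = 1·(g−p) = 1·(-3,-7) = (-3.0000,-7.0000)
o1: d²=5 ≤ ρ²=57; F_rep = 39·(-2,-1)/5² = (-3.1200,-1.5600)
o2: d²=565 > ρ²=57 → inactive
o3: d²=181 > ρ²=57 → inactive
F = F_att + ΣF_rep = (-6.1200,-8.5600)
Δp = p'−p = (-1.5300,-2.1400); α = Δx/Fx = (-153/100) / (-153/25) = 1/4
check: Δy/Fy = (-107/50) / (-214/25) = 1/4 ✓

α = 1/4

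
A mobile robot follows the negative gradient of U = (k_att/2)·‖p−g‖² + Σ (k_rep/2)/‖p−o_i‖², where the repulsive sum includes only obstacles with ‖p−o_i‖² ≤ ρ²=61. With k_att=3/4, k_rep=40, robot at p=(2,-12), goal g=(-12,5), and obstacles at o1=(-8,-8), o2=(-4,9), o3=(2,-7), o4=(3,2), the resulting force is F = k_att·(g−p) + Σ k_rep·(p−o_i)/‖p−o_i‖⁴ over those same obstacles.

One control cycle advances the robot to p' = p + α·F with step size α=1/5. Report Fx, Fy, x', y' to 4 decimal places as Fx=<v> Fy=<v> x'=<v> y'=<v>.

F_att = 3/4·(g−p) = 3/4·(-14,17) = (-10.5000,12.7500)
o1: d²=116 > ρ²=61 → inactive
o2: d²=477 > ρ²=61 → inactive
o3: d²=25 ≤ ρ²=61; F_rep = 40·(0,-5)/25² = (0.0000,-0.3200)
o4: d²=197 > ρ²=61 → inactive
F = F_att + ΣF_rep = (-10.5000,12.4300)
p' = p + 1/5·F = (-0.1000,-9.5140)

Fx=-10.5000 Fy=12.4300 x'=-0.1000 y'=-9.5140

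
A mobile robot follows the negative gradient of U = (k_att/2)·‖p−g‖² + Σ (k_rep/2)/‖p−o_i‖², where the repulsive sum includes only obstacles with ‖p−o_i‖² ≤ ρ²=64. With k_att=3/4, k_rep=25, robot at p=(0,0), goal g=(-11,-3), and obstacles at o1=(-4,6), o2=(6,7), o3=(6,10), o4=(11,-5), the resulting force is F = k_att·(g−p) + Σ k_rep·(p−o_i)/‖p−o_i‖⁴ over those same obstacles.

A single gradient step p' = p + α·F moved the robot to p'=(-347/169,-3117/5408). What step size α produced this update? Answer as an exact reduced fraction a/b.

α = 1/4

F_att = 3/4·(g−p) = 3/4·(-11,-3) = (-8.2500,-2.2500)
o1: d²=52 ≤ ρ²=64; F_rep = 25·(4,-6)/52² = (0.0370,-0.0555)
o2: d²=85 > ρ²=64 → inactive
o3: d²=136 > ρ²=64 → inactive
o4: d²=146 > ρ²=64 → inactive
F = F_att + ΣF_rep = (-8.2130,-2.3055)
Δp = p'−p = (-2.0533,-0.5764); α = Δx/Fx = (-347/169) / (-1388/169) = 1/4
check: Δy/Fy = (-3117/5408) / (-3117/1352) = 1/4 ✓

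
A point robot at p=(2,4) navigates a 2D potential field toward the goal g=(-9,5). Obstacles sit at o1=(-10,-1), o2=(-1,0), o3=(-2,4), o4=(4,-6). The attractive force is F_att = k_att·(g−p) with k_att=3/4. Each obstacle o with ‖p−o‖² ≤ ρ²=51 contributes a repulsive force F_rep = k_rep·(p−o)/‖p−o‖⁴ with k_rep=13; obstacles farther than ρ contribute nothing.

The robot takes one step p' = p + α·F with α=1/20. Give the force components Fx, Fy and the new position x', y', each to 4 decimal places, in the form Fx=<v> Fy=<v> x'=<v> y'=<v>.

Fx=-7.9845 Fy=0.8332 x'=1.6008 y'=4.0417

F_att = 3/4·(g−p) = 3/4·(-11,1) = (-8.2500,0.7500)
o1: d²=169 > ρ²=51 → inactive
o2: d²=25 ≤ ρ²=51; F_rep = 13·(3,4)/25² = (0.0624,0.0832)
o3: d²=16 ≤ ρ²=51; F_rep = 13·(4,0)/16² = (0.2031,0.0000)
o4: d²=104 > ρ²=51 → inactive
F = F_att + ΣF_rep = (-7.9845,0.8332)
p' = p + 1/20·F = (1.6008,4.0417)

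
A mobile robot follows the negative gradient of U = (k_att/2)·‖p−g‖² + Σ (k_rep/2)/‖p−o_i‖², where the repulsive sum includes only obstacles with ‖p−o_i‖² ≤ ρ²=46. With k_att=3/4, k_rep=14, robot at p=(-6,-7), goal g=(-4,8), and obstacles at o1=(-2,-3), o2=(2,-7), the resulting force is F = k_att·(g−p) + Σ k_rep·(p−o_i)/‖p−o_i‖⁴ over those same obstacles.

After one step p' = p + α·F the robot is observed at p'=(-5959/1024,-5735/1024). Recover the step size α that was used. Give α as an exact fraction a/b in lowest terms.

F_att = 3/4·(g−p) = 3/4·(2,15) = (1.5000,11.2500)
o1: d²=32 ≤ ρ²=46; F_rep = 14·(-4,-4)/32² = (-0.0547,-0.0547)
o2: d²=64 > ρ²=46 → inactive
F = F_att + ΣF_rep = (1.4453,11.1953)
Δp = p'−p = (0.1807,1.3994); α = Δx/Fx = (185/1024) / (185/128) = 1/8
check: Δy/Fy = (1433/1024) / (1433/128) = 1/8 ✓

α = 1/8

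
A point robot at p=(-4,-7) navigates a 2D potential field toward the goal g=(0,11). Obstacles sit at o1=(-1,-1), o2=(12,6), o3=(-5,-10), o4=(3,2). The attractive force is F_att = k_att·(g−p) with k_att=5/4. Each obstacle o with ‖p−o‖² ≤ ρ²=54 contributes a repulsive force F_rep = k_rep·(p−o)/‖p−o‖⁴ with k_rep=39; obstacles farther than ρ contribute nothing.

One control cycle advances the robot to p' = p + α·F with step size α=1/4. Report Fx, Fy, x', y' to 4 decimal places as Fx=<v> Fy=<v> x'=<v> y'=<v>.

Fx=5.3322 Fy=23.5544 x'=-2.6669 y'=-1.1114

F_att = 5/4·(g−p) = 5/4·(4,18) = (5.0000,22.5000)
o1: d²=45 ≤ ρ²=54; F_rep = 39·(-3,-6)/45² = (-0.0578,-0.1156)
o2: d²=425 > ρ²=54 → inactive
o3: d²=10 ≤ ρ²=54; F_rep = 39·(1,3)/10² = (0.3900,1.1700)
o4: d²=130 > ρ²=54 → inactive
F = F_att + ΣF_rep = (5.3322,23.5544)
p' = p + 1/4·F = (-2.6669,-1.1114)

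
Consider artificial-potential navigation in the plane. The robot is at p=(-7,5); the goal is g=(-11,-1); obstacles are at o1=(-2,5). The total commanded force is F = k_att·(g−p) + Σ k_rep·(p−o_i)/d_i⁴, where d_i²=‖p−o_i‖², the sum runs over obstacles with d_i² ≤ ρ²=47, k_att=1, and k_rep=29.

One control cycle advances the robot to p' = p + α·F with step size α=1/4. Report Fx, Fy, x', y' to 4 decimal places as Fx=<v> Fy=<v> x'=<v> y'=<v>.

F_att = 1·(g−p) = 1·(-4,-6) = (-4.0000,-6.0000)
o1: d²=25 ≤ ρ²=47; F_rep = 29·(-5,0)/25² = (-0.2320,0.0000)
F = F_att + ΣF_rep = (-4.2320,-6.0000)
p' = p + 1/4·F = (-8.0580,3.5000)

Fx=-4.2320 Fy=-6.0000 x'=-8.0580 y'=3.5000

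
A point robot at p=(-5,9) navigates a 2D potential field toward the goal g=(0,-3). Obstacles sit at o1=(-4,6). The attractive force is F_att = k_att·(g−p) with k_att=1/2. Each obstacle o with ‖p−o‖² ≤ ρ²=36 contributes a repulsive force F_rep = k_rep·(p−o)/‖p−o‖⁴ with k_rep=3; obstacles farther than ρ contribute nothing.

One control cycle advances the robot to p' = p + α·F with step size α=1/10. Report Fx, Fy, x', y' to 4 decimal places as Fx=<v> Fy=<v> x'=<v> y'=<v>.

F_att = 1/2·(g−p) = 1/2·(5,-12) = (2.5000,-6.0000)
o1: d²=10 ≤ ρ²=36; F_rep = 3·(-1,3)/10² = (-0.0300,0.0900)
F = F_att + ΣF_rep = (2.4700,-5.9100)
p' = p + 1/10·F = (-4.7530,8.4090)

Fx=2.4700 Fy=-5.9100 x'=-4.7530 y'=8.4090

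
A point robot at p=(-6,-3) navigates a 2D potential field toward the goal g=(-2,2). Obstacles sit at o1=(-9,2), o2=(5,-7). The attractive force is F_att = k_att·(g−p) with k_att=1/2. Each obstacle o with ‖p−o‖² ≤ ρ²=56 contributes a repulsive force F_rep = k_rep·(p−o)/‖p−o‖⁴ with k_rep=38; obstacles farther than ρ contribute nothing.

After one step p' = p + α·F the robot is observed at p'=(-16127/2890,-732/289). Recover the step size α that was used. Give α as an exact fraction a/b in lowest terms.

α = 1/5

F_att = 1/2·(g−p) = 1/2·(4,5) = (2.0000,2.5000)
o1: d²=34 ≤ ρ²=56; F_rep = 38·(3,-5)/34² = (0.0986,-0.1644)
o2: d²=137 > ρ²=56 → inactive
F = F_att + ΣF_rep = (2.0986,2.3356)
Δp = p'−p = (0.4197,0.4671); α = Δx/Fx = (1213/2890) / (1213/578) = 1/5
check: Δy/Fy = (135/289) / (675/289) = 1/5 ✓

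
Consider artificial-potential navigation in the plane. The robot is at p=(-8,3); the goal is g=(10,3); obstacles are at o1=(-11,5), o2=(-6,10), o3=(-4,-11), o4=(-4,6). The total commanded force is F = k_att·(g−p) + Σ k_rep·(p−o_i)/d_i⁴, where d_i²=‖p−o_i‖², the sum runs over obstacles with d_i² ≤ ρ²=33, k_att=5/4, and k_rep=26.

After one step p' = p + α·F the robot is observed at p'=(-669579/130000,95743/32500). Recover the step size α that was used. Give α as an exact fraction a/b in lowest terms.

F_att = 5/4·(g−p) = 5/4·(18,0) = (22.5000,0.0000)
o1: d²=13 ≤ ρ²=33; F_rep = 26·(3,-2)/13² = (0.4615,-0.3077)
o2: d²=53 > ρ²=33 → inactive
o3: d²=212 > ρ²=33 → inactive
o4: d²=25 ≤ ρ²=33; F_rep = 26·(-4,-3)/25² = (-0.1664,-0.1248)
F = F_att + ΣF_rep = (22.7951,-0.4325)
Δp = p'−p = (2.8494,-0.0541); α = Δx/Fx = (370421/130000) / (370421/16250) = 1/8
check: Δy/Fy = (-1757/32500) / (-3514/8125) = 1/8 ✓

α = 1/8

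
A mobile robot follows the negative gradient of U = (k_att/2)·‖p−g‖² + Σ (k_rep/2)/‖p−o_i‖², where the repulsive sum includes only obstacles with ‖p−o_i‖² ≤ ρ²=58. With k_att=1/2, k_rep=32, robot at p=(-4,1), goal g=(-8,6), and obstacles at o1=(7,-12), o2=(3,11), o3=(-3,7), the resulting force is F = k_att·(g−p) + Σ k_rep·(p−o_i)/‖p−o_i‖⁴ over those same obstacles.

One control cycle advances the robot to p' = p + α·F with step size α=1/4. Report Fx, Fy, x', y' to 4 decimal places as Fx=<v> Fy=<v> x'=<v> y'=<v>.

F_att = 1/2·(g−p) = 1/2·(-4,5) = (-2.0000,2.5000)
o1: d²=290 > ρ²=58 → inactive
o2: d²=149 > ρ²=58 → inactive
o3: d²=37 ≤ ρ²=58; F_rep = 32·(-1,-6)/37² = (-0.0234,-0.1402)
F = F_att + ΣF_rep = (-2.0234,2.3598)
p' = p + 1/4·F = (-4.5058,1.5899)

Fx=-2.0234 Fy=2.3598 x'=-4.5058 y'=1.5899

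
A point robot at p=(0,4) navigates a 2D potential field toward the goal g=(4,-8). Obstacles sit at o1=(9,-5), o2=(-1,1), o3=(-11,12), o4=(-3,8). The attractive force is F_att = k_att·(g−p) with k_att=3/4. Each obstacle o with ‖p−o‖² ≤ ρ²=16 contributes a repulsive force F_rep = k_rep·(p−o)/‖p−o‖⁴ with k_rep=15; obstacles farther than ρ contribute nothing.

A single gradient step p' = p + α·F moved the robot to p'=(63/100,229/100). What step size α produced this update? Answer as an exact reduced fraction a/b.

F_att = 3/4·(g−p) = 3/4·(4,-12) = (3.0000,-9.0000)
o1: d²=162 > ρ²=16 → inactive
o2: d²=10 ≤ ρ²=16; F_rep = 15·(1,3)/10² = (0.1500,0.4500)
o3: d²=185 > ρ²=16 → inactive
o4: d²=25 > ρ²=16 → inactive
F = F_att + ΣF_rep = (3.1500,-8.5500)
Δp = p'−p = (0.6300,-1.7100); α = Δx/Fx = (63/100) / (63/20) = 1/5
check: Δy/Fy = (-171/100) / (-171/20) = 1/5 ✓

α = 1/5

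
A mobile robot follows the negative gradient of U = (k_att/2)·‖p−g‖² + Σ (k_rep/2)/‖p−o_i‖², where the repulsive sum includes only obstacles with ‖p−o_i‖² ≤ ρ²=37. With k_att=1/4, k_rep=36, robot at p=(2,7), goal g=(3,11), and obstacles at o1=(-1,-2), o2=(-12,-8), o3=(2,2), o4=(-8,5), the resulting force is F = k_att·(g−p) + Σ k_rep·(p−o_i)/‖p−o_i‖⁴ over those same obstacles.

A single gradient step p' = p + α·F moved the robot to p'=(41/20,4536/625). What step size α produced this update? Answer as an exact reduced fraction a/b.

F_att = 1/4·(g−p) = 1/4·(1,4) = (0.2500,1.0000)
o1: d²=90 > ρ²=37 → inactive
o2: d²=421 > ρ²=37 → inactive
o3: d²=25 ≤ ρ²=37; F_rep = 36·(0,5)/25² = (0.0000,0.2880)
o4: d²=104 > ρ²=37 → inactive
F = F_att + ΣF_rep = (0.2500,1.2880)
Δp = p'−p = (0.0500,0.2576); α = Δx/Fx = (1/20) / (1/4) = 1/5
check: Δy/Fy = (161/625) / (161/125) = 1/5 ✓

α = 1/5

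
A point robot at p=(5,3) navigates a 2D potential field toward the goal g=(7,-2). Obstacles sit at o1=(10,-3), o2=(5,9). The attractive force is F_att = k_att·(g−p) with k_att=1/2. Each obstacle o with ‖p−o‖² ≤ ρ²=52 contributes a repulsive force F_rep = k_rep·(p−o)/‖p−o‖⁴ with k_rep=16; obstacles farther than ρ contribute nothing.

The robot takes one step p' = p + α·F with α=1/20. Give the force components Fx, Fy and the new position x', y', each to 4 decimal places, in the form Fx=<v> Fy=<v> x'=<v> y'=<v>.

Fx=1.0000 Fy=-2.5741 x'=5.0500 y'=2.8713

F_att = 1/2·(g−p) = 1/2·(2,-5) = (1.0000,-2.5000)
o1: d²=61 > ρ²=52 → inactive
o2: d²=36 ≤ ρ²=52; F_rep = 16·(0,-6)/36² = (0.0000,-0.0741)
F = F_att + ΣF_rep = (1.0000,-2.5741)
p' = p + 1/20·F = (5.0500,2.8713)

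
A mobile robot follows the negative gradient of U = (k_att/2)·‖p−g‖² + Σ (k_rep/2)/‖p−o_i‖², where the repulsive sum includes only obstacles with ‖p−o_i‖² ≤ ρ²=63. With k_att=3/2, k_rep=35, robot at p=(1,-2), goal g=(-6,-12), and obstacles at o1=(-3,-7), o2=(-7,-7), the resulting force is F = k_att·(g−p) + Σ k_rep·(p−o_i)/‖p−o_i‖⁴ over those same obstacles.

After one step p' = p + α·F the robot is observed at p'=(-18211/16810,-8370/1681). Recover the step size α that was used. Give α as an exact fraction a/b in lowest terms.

F_att = 3/2·(g−p) = 3/2·(-7,-10) = (-10.5000,-15.0000)
o1: d²=41 ≤ ρ²=63; F_rep = 35·(4,5)/41² = (0.0833,0.1041)
o2: d²=89 > ρ²=63 → inactive
F = F_att + ΣF_rep = (-10.4167,-14.8959)
Δp = p'−p = (-2.0833,-2.9792); α = Δx/Fx = (-35021/16810) / (-35021/3362) = 1/5
check: Δy/Fy = (-5008/1681) / (-25040/1681) = 1/5 ✓

α = 1/5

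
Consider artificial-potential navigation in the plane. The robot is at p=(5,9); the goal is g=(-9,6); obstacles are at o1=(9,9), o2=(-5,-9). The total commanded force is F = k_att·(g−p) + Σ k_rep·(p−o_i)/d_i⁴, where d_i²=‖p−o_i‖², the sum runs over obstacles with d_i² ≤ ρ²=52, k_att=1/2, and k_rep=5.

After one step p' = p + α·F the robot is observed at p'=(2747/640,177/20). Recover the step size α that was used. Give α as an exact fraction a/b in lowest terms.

α = 1/10

F_att = 1/2·(g−p) = 1/2·(-14,-3) = (-7.0000,-1.5000)
o1: d²=16 ≤ ρ²=52; F_rep = 5·(-4,0)/16² = (-0.0781,0.0000)
o2: d²=424 > ρ²=52 → inactive
F = F_att + ΣF_rep = (-7.0781,-1.5000)
Δp = p'−p = (-0.7078,-0.1500); α = Δx/Fx = (-453/640) / (-453/64) = 1/10
check: Δy/Fy = (-3/20) / (-3/2) = 1/10 ✓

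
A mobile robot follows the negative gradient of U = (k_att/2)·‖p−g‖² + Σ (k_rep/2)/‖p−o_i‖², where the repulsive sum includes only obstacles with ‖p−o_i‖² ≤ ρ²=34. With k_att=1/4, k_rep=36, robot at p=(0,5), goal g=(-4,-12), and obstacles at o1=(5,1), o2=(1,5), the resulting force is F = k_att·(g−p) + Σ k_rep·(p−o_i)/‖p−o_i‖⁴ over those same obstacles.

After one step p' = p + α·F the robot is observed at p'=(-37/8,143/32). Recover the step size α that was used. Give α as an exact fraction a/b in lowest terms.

F_att = 1/4·(g−p) = 1/4·(-4,-17) = (-1.0000,-4.2500)
o1: d²=41 > ρ²=34 → inactive
o2: d²=1 ≤ ρ²=34; F_rep = 36·(-1,0)/1² = (-36.0000,0.0000)
F = F_att + ΣF_rep = (-37.0000,-4.2500)
Δp = p'−p = (-4.6250,-0.5312); α = Δx/Fx = (-37/8) / (-37) = 1/8
check: Δy/Fy = (-17/32) / (-17/4) = 1/8 ✓

α = 1/8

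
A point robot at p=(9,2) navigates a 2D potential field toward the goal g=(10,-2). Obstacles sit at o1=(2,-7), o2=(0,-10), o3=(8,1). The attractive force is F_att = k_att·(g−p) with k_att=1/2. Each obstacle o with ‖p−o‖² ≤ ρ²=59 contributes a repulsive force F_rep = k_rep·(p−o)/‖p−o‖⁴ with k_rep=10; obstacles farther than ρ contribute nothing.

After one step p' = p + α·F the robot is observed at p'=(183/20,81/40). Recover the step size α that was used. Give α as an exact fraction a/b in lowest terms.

α = 1/20

F_att = 1/2·(g−p) = 1/2·(1,-4) = (0.5000,-2.0000)
o1: d²=130 > ρ²=59 → inactive
o2: d²=225 > ρ²=59 → inactive
o3: d²=2 ≤ ρ²=59; F_rep = 10·(1,1)/2² = (2.5000,2.5000)
F = F_att + ΣF_rep = (3.0000,0.5000)
Δp = p'−p = (0.1500,0.0250); α = Δx/Fx = (3/20) / (3) = 1/20
check: Δy/Fy = (1/40) / (1/2) = 1/20 ✓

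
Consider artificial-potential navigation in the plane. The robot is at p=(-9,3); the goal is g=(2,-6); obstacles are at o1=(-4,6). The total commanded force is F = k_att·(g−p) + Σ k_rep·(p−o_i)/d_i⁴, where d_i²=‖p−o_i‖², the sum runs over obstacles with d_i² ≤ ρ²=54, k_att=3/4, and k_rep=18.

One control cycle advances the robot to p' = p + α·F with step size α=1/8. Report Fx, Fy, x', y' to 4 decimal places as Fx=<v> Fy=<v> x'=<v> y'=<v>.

F_att = 3/4·(g−p) = 3/4·(11,-9) = (8.2500,-6.7500)
o1: d²=34 ≤ ρ²=54; F_rep = 18·(-5,-3)/34² = (-0.0779,-0.0467)
F = F_att + ΣF_rep = (8.1721,-6.7967)
p' = p + 1/8·F = (-7.9785,2.1504)

Fx=8.1721 Fy=-6.7967 x'=-7.9785 y'=2.1504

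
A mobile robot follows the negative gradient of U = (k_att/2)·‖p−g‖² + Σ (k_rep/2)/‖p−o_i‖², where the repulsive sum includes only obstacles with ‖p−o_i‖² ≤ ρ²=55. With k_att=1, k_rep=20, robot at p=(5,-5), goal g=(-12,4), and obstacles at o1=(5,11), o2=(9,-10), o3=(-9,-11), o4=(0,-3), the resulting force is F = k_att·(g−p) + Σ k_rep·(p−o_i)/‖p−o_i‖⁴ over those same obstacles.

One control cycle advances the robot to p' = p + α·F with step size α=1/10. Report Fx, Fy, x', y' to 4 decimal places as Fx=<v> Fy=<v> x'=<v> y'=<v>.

F_att = 1·(g−p) = 1·(-17,9) = (-17.0000,9.0000)
o1: d²=256 > ρ²=55 → inactive
o2: d²=41 ≤ ρ²=55; F_rep = 20·(-4,5)/41² = (-0.0476,0.0595)
o3: d²=232 > ρ²=55 → inactive
o4: d²=29 ≤ ρ²=55; F_rep = 20·(5,-2)/29² = (0.1189,-0.0476)
F = F_att + ΣF_rep = (-16.9287,9.0119)
p' = p + 1/10·F = (3.3071,-4.0988)

Fx=-16.9287 Fy=9.0119 x'=3.3071 y'=-4.0988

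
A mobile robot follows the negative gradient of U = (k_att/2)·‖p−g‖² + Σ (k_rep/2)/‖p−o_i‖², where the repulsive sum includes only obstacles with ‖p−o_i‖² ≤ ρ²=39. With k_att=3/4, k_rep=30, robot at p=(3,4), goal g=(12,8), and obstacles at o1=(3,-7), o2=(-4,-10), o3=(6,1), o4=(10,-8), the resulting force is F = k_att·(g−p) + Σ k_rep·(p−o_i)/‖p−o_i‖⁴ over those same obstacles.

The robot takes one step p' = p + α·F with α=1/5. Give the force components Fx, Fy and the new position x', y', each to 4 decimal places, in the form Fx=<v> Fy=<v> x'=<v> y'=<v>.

F_att = 3/4·(g−p) = 3/4·(9,4) = (6.7500,3.0000)
o1: d²=121 > ρ²=39 → inactive
o2: d²=245 > ρ²=39 → inactive
o3: d²=18 ≤ ρ²=39; F_rep = 30·(-3,3)/18² = (-0.2778,0.2778)
o4: d²=193 > ρ²=39 → inactive
F = F_att + ΣF_rep = (6.4722,3.2778)
p' = p + 1/5·F = (4.2944,4.6556)

Fx=6.4722 Fy=3.2778 x'=4.2944 y'=4.6556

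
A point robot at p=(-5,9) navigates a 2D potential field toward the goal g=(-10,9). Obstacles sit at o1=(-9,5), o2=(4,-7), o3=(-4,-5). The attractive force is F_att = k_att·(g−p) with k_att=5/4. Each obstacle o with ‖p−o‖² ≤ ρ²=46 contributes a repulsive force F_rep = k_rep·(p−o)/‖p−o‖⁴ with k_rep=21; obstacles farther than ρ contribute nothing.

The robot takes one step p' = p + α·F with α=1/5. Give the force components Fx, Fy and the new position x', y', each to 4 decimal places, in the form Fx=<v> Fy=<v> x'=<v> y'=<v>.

F_att = 5/4·(g−p) = 5/4·(-5,0) = (-6.2500,0.0000)
o1: d²=32 ≤ ρ²=46; F_rep = 21·(4,4)/32² = (0.0820,0.0820)
o2: d²=337 > ρ²=46 → inactive
o3: d²=197 > ρ²=46 → inactive
F = F_att + ΣF_rep = (-6.1680,0.0820)
p' = p + 1/5·F = (-6.2336,9.0164)

Fx=-6.1680 Fy=0.0820 x'=-6.2336 y'=9.0164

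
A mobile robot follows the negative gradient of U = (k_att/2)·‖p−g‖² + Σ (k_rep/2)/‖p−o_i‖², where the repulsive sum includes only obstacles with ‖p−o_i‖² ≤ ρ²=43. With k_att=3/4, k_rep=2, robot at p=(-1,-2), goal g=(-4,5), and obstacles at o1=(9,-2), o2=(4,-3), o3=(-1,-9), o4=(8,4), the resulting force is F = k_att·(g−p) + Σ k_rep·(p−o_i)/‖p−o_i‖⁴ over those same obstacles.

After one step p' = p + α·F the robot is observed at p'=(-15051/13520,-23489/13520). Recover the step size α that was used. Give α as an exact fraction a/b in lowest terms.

α = 1/20

F_att = 3/4·(g−p) = 3/4·(-3,7) = (-2.2500,5.2500)
o1: d²=100 > ρ²=43 → inactive
o2: d²=26 ≤ ρ²=43; F_rep = 2·(-5,1)/26² = (-0.0148,0.0030)
o3: d²=49 > ρ²=43 → inactive
o4: d²=117 > ρ²=43 → inactive
F = F_att + ΣF_rep = (-2.2648,5.2530)
Δp = p'−p = (-0.1132,0.2626); α = Δx/Fx = (-1531/13520) / (-1531/676) = 1/20
check: Δy/Fy = (3551/13520) / (3551/676) = 1/20 ✓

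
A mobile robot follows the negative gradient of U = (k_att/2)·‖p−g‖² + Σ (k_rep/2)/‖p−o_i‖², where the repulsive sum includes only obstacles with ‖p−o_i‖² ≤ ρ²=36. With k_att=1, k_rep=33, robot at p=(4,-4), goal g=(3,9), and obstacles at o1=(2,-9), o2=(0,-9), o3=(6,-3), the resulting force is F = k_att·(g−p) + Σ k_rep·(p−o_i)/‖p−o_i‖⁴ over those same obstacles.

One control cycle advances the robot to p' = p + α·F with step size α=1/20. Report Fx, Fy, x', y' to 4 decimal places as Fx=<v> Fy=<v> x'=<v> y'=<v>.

Fx=-3.5615 Fy=11.8762 x'=3.8219 y'=-3.4062

F_att = 1·(g−p) = 1·(-1,13) = (-1.0000,13.0000)
o1: d²=29 ≤ ρ²=36; F_rep = 33·(2,5)/29² = (0.0785,0.1962)
o2: d²=41 > ρ²=36 → inactive
o3: d²=5 ≤ ρ²=36; F_rep = 33·(-2,-1)/5² = (-2.6400,-1.3200)
F = F_att + ΣF_rep = (-3.5615,11.8762)
p' = p + 1/20·F = (3.8219,-3.4062)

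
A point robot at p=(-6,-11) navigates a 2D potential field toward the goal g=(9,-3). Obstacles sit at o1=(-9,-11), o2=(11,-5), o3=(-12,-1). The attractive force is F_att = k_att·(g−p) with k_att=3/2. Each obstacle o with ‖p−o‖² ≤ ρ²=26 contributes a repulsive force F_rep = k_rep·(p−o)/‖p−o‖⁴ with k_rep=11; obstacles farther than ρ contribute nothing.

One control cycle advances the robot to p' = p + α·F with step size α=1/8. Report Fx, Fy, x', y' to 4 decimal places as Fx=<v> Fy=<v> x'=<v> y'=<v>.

Fx=22.9074 Fy=12.0000 x'=-3.1366 y'=-9.5000

F_att = 3/2·(g−p) = 3/2·(15,8) = (22.5000,12.0000)
o1: d²=9 ≤ ρ²=26; F_rep = 11·(3,0)/9² = (0.4074,0.0000)
o2: d²=325 > ρ²=26 → inactive
o3: d²=136 > ρ²=26 → inactive
F = F_att + ΣF_rep = (22.9074,12.0000)
p' = p + 1/8·F = (-3.1366,-9.5000)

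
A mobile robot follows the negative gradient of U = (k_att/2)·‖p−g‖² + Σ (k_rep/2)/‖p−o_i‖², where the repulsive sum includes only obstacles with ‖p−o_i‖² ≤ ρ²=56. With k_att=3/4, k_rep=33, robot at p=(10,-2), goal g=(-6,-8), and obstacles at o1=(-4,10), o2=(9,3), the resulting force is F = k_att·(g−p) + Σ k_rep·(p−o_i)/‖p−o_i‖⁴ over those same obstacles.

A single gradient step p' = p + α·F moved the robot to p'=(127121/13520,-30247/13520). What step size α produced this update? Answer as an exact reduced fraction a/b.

α = 1/20

F_att = 3/4·(g−p) = 3/4·(-16,-6) = (-12.0000,-4.5000)
o1: d²=340 > ρ²=56 → inactive
o2: d²=26 ≤ ρ²=56; F_rep = 33·(1,-5)/26² = (0.0488,-0.2441)
F = F_att + ΣF_rep = (-11.9512,-4.7441)
Δp = p'−p = (-0.5976,-0.2372); α = Δx/Fx = (-8079/13520) / (-8079/676) = 1/20
check: Δy/Fy = (-3207/13520) / (-3207/676) = 1/20 ✓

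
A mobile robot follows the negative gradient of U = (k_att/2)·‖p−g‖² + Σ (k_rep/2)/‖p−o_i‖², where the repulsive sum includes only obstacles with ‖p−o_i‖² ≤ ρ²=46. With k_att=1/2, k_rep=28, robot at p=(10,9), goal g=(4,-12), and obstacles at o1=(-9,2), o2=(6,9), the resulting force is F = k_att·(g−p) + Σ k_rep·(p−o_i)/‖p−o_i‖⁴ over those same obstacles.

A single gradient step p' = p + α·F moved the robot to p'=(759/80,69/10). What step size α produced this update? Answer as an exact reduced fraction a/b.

α = 1/5

F_att = 1/2·(g−p) = 1/2·(-6,-21) = (-3.0000,-10.5000)
o1: d²=410 > ρ²=46 → inactive
o2: d²=16 ≤ ρ²=46; F_rep = 28·(4,0)/16² = (0.4375,0.0000)
F = F_att + ΣF_rep = (-2.5625,-10.5000)
Δp = p'−p = (-0.5125,-2.1000); α = Δx/Fx = (-41/80) / (-41/16) = 1/5
check: Δy/Fy = (-21/10) / (-21/2) = 1/5 ✓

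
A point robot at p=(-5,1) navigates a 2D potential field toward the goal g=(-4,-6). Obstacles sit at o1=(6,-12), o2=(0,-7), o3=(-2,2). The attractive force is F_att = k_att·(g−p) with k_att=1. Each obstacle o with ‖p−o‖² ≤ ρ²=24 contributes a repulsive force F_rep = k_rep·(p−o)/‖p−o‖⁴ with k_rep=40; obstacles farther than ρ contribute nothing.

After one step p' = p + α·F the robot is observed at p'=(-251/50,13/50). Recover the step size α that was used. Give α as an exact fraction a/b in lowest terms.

α = 1/10

F_att = 1·(g−p) = 1·(1,-7) = (1.0000,-7.0000)
o1: d²=290 > ρ²=24 → inactive
o2: d²=89 > ρ²=24 → inactive
o3: d²=10 ≤ ρ²=24; F_rep = 40·(-3,-1)/10² = (-1.2000,-0.4000)
F = F_att + ΣF_rep = (-0.2000,-7.4000)
Δp = p'−p = (-0.0200,-0.7400); α = Δx/Fx = (-1/50) / (-1/5) = 1/10
check: Δy/Fy = (-37/50) / (-37/5) = 1/10 ✓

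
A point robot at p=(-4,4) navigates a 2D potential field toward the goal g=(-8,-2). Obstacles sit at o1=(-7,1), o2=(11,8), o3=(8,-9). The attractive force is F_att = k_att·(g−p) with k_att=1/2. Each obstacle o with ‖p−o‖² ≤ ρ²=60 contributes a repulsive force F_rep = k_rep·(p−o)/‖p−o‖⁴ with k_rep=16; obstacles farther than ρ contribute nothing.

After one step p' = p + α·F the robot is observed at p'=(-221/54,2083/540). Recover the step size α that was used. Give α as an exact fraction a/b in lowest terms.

α = 1/20

F_att = 1/2·(g−p) = 1/2·(-4,-6) = (-2.0000,-3.0000)
o1: d²=18 ≤ ρ²=60; F_rep = 16·(3,3)/18² = (0.1481,0.1481)
o2: d²=241 > ρ²=60 → inactive
o3: d²=313 > ρ²=60 → inactive
F = F_att + ΣF_rep = (-1.8519,-2.8519)
Δp = p'−p = (-0.0926,-0.1426); α = Δx/Fx = (-5/54) / (-50/27) = 1/20
check: Δy/Fy = (-77/540) / (-77/27) = 1/20 ✓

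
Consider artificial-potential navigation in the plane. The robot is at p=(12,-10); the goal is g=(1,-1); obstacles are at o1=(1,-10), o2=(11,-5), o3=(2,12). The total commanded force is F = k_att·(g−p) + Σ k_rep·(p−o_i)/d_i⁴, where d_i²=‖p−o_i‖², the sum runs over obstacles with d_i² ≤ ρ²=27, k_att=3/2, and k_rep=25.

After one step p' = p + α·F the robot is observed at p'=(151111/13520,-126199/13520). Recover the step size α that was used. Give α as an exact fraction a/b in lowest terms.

F_att = 3/2·(g−p) = 3/2·(-11,9) = (-16.5000,13.5000)
o1: d²=121 > ρ²=27 → inactive
o2: d²=26 ≤ ρ²=27; F_rep = 25·(1,-5)/26² = (0.0370,-0.1849)
o3: d²=584 > ρ²=27 → inactive
F = F_att + ΣF_rep = (-16.4630,13.3151)
Δp = p'−p = (-0.8232,0.6658); α = Δx/Fx = (-11129/13520) / (-11129/676) = 1/20
check: Δy/Fy = (9001/13520) / (9001/676) = 1/20 ✓

α = 1/20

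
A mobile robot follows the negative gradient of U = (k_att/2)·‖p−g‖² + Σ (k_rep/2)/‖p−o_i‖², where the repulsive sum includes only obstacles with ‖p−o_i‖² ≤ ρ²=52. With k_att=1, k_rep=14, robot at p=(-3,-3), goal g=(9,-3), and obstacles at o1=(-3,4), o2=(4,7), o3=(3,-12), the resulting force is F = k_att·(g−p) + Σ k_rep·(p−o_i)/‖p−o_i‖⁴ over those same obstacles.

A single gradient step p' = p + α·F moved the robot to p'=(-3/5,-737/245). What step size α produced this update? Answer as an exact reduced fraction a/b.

F_att = 1·(g−p) = 1·(12,0) = (12.0000,0.0000)
o1: d²=49 ≤ ρ²=52; F_rep = 14·(0,-7)/49² = (0.0000,-0.0408)
o2: d²=149 > ρ²=52 → inactive
o3: d²=117 > ρ²=52 → inactive
F = F_att + ΣF_rep = (12.0000,-0.0408)
Δp = p'−p = (2.4000,-0.0082); α = Δx/Fx = (12/5) / (12) = 1/5
check: Δy/Fy = (-2/245) / (-2/49) = 1/5 ✓

α = 1/5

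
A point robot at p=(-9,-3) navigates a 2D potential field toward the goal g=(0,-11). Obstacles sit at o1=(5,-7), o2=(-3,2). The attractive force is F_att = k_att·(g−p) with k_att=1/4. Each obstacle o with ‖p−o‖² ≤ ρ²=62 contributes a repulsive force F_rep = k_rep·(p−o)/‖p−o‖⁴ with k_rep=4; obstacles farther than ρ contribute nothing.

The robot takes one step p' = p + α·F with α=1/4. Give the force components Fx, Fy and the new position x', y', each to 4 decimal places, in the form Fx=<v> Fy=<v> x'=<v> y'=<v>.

F_att = 1/4·(g−p) = 1/4·(9,-8) = (2.2500,-2.0000)
o1: d²=212 > ρ²=62 → inactive
o2: d²=61 ≤ ρ²=62; F_rep = 4·(-6,-5)/61² = (-0.0064,-0.0054)
F = F_att + ΣF_rep = (2.2436,-2.0054)
p' = p + 1/4·F = (-8.4391,-3.5013)

Fx=2.2436 Fy=-2.0054 x'=-8.4391 y'=-3.5013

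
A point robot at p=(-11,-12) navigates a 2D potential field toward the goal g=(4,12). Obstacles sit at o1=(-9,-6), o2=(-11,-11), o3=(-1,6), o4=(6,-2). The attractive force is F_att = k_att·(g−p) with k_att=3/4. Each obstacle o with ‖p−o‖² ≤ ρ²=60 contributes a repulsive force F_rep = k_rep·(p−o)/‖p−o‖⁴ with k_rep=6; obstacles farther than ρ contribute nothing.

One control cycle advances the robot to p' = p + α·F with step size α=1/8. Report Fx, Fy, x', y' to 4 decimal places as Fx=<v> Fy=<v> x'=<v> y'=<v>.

F_att = 3/4·(g−p) = 3/4·(15,24) = (11.2500,18.0000)
o1: d²=40 ≤ ρ²=60; F_rep = 6·(-2,-6)/40² = (-0.0075,-0.0225)
o2: d²=1 ≤ ρ²=60; F_rep = 6·(0,-1)/1² = (0.0000,-6.0000)
o3: d²=424 > ρ²=60 → inactive
o4: d²=389 > ρ²=60 → inactive
F = F_att + ΣF_rep = (11.2425,11.9775)
p' = p + 1/8·F = (-9.5947,-10.5028)

Fx=11.2425 Fy=11.9775 x'=-9.5947 y'=-10.5028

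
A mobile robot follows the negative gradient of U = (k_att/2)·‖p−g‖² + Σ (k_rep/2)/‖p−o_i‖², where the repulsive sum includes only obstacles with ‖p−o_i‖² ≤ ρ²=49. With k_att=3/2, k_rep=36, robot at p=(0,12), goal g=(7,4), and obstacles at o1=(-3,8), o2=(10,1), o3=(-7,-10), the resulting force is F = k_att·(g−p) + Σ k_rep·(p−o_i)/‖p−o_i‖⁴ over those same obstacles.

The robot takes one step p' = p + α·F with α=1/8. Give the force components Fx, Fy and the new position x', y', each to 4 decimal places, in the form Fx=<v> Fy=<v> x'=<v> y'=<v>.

F_att = 3/2·(g−p) = 3/2·(7,-8) = (10.5000,-12.0000)
o1: d²=25 ≤ ρ²=49; F_rep = 36·(3,4)/25² = (0.1728,0.2304)
o2: d²=221 > ρ²=49 → inactive
o3: d²=533 > ρ²=49 → inactive
F = F_att + ΣF_rep = (10.6728,-11.7696)
p' = p + 1/8·F = (1.3341,10.5288)

Fx=10.6728 Fy=-11.7696 x'=1.3341 y'=10.5288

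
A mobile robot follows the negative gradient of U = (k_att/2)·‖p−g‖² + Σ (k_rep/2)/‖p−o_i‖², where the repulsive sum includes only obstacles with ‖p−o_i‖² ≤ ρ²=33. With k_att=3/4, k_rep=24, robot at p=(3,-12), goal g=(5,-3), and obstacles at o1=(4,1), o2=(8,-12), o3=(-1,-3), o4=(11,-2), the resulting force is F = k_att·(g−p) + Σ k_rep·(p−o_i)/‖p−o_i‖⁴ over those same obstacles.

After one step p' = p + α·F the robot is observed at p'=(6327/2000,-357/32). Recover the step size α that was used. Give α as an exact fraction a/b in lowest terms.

F_att = 3/4·(g−p) = 3/4·(2,9) = (1.5000,6.7500)
o1: d²=170 > ρ²=33 → inactive
o2: d²=25 ≤ ρ²=33; F_rep = 24·(-5,0)/25² = (-0.1920,0.0000)
o3: d²=97 > ρ²=33 → inactive
o4: d²=164 > ρ²=33 → inactive
F = F_att + ΣF_rep = (1.3080,6.7500)
Δp = p'−p = (0.1635,0.8438); α = Δx/Fx = (327/2000) / (327/250) = 1/8
check: Δy/Fy = (27/32) / (27/4) = 1/8 ✓

α = 1/8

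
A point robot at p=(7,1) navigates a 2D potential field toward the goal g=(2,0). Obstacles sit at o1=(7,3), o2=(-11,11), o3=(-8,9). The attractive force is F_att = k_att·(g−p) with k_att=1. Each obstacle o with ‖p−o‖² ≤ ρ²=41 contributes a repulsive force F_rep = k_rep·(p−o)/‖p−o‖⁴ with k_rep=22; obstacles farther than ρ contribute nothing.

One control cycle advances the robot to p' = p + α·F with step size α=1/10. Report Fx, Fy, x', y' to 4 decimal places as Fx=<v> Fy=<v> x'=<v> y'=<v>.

F_att = 1·(g−p) = 1·(-5,-1) = (-5.0000,-1.0000)
o1: d²=4 ≤ ρ²=41; F_rep = 22·(0,-2)/4² = (0.0000,-2.7500)
o2: d²=424 > ρ²=41 → inactive
o3: d²=289 > ρ²=41 → inactive
F = F_att + ΣF_rep = (-5.0000,-3.7500)
p' = p + 1/10·F = (6.5000,0.6250)

Fx=-5.0000 Fy=-3.7500 x'=6.5000 y'=0.6250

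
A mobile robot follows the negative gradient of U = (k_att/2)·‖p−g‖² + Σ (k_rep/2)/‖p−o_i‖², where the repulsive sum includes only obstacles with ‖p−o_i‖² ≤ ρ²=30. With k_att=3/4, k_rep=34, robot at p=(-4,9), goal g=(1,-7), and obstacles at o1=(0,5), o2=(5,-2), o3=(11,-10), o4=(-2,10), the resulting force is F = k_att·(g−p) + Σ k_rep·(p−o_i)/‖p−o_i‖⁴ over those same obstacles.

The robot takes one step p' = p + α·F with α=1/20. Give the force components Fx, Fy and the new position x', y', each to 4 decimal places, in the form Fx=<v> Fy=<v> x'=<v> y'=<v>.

F_att = 3/4·(g−p) = 3/4·(5,-16) = (3.7500,-12.0000)
o1: d²=32 > ρ²=30 → inactive
o2: d²=202 > ρ²=30 → inactive
o3: d²=586 > ρ²=30 → inactive
o4: d²=5 ≤ ρ²=30; F_rep = 34·(-2,-1)/5² = (-2.7200,-1.3600)
F = F_att + ΣF_rep = (1.0300,-13.3600)
p' = p + 1/20·F = (-3.9485,8.3320)

Fx=1.0300 Fy=-13.3600 x'=-3.9485 y'=8.3320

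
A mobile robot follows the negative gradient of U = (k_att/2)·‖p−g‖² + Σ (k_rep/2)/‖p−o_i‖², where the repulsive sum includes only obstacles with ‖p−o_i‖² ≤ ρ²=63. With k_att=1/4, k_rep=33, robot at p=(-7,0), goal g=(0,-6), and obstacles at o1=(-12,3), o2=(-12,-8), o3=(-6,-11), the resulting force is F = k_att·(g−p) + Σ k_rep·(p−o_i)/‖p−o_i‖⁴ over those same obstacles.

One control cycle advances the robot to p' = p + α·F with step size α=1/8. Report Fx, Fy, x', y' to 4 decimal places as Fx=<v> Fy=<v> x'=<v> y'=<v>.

F_att = 1/4·(g−p) = 1/4·(7,-6) = (1.7500,-1.5000)
o1: d²=34 ≤ ρ²=63; F_rep = 33·(5,-3)/34² = (0.1427,-0.0856)
o2: d²=89 > ρ²=63 → inactive
o3: d²=122 > ρ²=63 → inactive
F = F_att + ΣF_rep = (1.8927,-1.5856)
p' = p + 1/8·F = (-6.7634,-0.1982)

Fx=1.8927 Fy=-1.5856 x'=-6.7634 y'=-0.1982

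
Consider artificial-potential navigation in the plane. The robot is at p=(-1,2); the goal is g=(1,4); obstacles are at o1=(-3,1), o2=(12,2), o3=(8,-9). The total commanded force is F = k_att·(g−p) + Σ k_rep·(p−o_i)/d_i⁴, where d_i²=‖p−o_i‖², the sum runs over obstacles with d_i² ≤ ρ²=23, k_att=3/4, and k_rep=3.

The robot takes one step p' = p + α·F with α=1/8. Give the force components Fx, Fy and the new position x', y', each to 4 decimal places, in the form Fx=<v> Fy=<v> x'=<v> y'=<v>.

Fx=1.7400 Fy=1.6200 x'=-0.7825 y'=2.2025

F_att = 3/4·(g−p) = 3/4·(2,2) = (1.5000,1.5000)
o1: d²=5 ≤ ρ²=23; F_rep = 3·(2,1)/5² = (0.2400,0.1200)
o2: d²=169 > ρ²=23 → inactive
o3: d²=202 > ρ²=23 → inactive
F = F_att + ΣF_rep = (1.7400,1.6200)
p' = p + 1/8·F = (-0.7825,2.2025)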